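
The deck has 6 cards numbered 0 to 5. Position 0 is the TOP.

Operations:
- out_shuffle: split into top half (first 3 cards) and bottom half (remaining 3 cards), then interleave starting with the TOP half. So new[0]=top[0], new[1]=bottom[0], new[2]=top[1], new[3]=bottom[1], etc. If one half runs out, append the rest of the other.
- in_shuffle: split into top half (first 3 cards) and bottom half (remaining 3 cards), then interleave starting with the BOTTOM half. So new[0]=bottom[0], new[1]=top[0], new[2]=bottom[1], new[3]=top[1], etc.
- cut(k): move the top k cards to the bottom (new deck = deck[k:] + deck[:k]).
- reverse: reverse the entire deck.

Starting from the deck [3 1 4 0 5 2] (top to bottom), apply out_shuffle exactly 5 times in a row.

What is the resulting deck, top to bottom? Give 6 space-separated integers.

After op 1 (out_shuffle): [3 0 1 5 4 2]
After op 2 (out_shuffle): [3 5 0 4 1 2]
After op 3 (out_shuffle): [3 4 5 1 0 2]
After op 4 (out_shuffle): [3 1 4 0 5 2]
After op 5 (out_shuffle): [3 0 1 5 4 2]

Answer: 3 0 1 5 4 2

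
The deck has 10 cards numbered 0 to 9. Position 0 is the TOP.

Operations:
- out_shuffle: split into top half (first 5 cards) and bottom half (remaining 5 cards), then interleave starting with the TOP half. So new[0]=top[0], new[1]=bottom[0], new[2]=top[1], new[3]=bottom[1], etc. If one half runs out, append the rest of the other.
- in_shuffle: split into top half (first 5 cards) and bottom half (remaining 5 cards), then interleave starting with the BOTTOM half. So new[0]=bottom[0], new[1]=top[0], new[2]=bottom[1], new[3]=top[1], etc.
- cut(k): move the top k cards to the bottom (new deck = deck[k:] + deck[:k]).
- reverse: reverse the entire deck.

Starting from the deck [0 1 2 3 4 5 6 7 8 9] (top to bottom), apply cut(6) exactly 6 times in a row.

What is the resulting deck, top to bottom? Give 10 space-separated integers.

After op 1 (cut(6)): [6 7 8 9 0 1 2 3 4 5]
After op 2 (cut(6)): [2 3 4 5 6 7 8 9 0 1]
After op 3 (cut(6)): [8 9 0 1 2 3 4 5 6 7]
After op 4 (cut(6)): [4 5 6 7 8 9 0 1 2 3]
After op 5 (cut(6)): [0 1 2 3 4 5 6 7 8 9]
After op 6 (cut(6)): [6 7 8 9 0 1 2 3 4 5]

Answer: 6 7 8 9 0 1 2 3 4 5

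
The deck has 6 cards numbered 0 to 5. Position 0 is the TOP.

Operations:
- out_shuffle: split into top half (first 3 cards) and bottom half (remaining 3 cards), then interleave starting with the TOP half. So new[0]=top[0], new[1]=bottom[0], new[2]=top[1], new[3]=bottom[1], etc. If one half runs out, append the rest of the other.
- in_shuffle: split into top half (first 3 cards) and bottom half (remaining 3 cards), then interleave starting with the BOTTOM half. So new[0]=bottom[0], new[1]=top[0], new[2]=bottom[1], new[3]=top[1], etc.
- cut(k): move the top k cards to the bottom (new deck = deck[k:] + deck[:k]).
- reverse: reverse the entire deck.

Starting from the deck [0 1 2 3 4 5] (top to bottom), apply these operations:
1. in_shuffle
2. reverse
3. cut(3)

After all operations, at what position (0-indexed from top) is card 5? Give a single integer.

After op 1 (in_shuffle): [3 0 4 1 5 2]
After op 2 (reverse): [2 5 1 4 0 3]
After op 3 (cut(3)): [4 0 3 2 5 1]
Card 5 is at position 4.

Answer: 4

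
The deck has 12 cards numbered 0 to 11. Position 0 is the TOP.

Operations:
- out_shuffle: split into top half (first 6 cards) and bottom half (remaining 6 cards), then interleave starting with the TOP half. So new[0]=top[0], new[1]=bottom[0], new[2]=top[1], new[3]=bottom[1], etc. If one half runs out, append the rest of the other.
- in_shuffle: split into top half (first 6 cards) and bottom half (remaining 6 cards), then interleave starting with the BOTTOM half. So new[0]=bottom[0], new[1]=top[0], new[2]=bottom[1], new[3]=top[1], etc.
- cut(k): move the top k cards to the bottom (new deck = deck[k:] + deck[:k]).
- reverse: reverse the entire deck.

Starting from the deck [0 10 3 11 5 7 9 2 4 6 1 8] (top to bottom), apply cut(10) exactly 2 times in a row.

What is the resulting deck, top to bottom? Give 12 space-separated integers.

After op 1 (cut(10)): [1 8 0 10 3 11 5 7 9 2 4 6]
After op 2 (cut(10)): [4 6 1 8 0 10 3 11 5 7 9 2]

Answer: 4 6 1 8 0 10 3 11 5 7 9 2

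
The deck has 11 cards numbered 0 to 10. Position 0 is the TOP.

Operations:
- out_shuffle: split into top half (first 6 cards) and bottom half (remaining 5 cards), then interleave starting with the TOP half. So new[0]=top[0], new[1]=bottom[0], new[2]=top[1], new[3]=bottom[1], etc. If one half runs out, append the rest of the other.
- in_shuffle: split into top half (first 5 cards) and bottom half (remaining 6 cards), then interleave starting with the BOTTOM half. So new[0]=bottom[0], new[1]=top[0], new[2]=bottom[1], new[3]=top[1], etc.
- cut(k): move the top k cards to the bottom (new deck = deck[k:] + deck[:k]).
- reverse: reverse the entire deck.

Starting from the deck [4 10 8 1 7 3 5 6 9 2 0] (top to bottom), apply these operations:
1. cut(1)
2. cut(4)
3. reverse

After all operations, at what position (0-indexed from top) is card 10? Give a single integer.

After op 1 (cut(1)): [10 8 1 7 3 5 6 9 2 0 4]
After op 2 (cut(4)): [3 5 6 9 2 0 4 10 8 1 7]
After op 3 (reverse): [7 1 8 10 4 0 2 9 6 5 3]
Card 10 is at position 3.

Answer: 3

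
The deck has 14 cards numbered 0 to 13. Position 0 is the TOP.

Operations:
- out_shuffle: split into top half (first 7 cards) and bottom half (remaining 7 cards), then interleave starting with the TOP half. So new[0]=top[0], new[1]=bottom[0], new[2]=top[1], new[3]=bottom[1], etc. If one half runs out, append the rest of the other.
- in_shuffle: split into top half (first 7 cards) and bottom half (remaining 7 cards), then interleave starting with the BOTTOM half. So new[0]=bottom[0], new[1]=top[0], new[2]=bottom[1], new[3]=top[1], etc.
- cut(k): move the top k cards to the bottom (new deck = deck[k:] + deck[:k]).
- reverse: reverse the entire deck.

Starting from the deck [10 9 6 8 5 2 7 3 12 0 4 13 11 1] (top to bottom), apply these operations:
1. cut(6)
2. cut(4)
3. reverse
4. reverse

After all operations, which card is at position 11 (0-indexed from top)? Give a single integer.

Answer: 3

Derivation:
After op 1 (cut(6)): [7 3 12 0 4 13 11 1 10 9 6 8 5 2]
After op 2 (cut(4)): [4 13 11 1 10 9 6 8 5 2 7 3 12 0]
After op 3 (reverse): [0 12 3 7 2 5 8 6 9 10 1 11 13 4]
After op 4 (reverse): [4 13 11 1 10 9 6 8 5 2 7 3 12 0]
Position 11: card 3.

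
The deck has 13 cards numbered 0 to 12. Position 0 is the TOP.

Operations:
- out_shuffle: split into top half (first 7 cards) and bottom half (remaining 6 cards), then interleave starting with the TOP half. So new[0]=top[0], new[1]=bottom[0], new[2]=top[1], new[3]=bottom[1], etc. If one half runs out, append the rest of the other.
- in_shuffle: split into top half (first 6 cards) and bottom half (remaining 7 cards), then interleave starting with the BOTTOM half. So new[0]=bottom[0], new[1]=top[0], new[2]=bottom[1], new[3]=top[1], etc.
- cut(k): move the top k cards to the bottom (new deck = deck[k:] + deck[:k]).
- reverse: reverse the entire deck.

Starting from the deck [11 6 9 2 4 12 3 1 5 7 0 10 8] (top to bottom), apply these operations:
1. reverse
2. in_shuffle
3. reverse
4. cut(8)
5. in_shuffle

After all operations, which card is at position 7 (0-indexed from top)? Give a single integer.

After op 1 (reverse): [8 10 0 7 5 1 3 12 4 2 9 6 11]
After op 2 (in_shuffle): [3 8 12 10 4 0 2 7 9 5 6 1 11]
After op 3 (reverse): [11 1 6 5 9 7 2 0 4 10 12 8 3]
After op 4 (cut(8)): [4 10 12 8 3 11 1 6 5 9 7 2 0]
After op 5 (in_shuffle): [1 4 6 10 5 12 9 8 7 3 2 11 0]
Position 7: card 8.

Answer: 8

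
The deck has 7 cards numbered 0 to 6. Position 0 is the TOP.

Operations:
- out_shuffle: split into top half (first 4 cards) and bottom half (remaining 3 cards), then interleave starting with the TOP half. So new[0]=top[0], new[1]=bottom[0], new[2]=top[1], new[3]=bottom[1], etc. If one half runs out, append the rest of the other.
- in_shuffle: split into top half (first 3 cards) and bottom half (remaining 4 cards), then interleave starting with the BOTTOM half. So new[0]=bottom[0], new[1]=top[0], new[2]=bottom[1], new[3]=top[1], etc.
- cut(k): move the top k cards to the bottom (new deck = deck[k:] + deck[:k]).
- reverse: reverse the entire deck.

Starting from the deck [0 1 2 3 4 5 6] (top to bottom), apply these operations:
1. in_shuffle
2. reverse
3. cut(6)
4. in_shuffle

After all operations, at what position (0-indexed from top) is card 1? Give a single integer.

After op 1 (in_shuffle): [3 0 4 1 5 2 6]
After op 2 (reverse): [6 2 5 1 4 0 3]
After op 3 (cut(6)): [3 6 2 5 1 4 0]
After op 4 (in_shuffle): [5 3 1 6 4 2 0]
Card 1 is at position 2.

Answer: 2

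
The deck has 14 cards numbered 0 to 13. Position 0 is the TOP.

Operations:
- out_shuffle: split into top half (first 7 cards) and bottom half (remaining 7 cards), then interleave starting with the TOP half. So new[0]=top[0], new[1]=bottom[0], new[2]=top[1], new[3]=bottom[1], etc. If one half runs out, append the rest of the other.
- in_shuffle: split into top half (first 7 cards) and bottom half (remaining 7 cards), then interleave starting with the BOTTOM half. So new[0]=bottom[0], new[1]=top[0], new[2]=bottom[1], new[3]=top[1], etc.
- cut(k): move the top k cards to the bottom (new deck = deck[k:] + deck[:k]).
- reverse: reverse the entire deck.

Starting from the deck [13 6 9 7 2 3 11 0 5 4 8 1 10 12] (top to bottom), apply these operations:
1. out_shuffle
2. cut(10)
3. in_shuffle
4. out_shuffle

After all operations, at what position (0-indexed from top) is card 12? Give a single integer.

Answer: 1

Derivation:
After op 1 (out_shuffle): [13 0 6 5 9 4 7 8 2 1 3 10 11 12]
After op 2 (cut(10)): [3 10 11 12 13 0 6 5 9 4 7 8 2 1]
After op 3 (in_shuffle): [5 3 9 10 4 11 7 12 8 13 2 0 1 6]
After op 4 (out_shuffle): [5 12 3 8 9 13 10 2 4 0 11 1 7 6]
Card 12 is at position 1.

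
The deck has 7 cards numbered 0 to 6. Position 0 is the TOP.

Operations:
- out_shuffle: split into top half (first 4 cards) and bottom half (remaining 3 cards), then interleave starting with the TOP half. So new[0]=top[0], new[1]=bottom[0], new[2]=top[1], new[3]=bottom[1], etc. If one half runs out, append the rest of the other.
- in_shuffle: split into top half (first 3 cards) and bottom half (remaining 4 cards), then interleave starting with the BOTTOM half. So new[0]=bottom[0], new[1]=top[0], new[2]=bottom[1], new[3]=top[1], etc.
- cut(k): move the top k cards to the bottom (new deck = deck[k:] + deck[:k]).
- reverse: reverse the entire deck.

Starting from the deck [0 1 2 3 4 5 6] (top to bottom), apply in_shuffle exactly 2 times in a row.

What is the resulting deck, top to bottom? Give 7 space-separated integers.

After op 1 (in_shuffle): [3 0 4 1 5 2 6]
After op 2 (in_shuffle): [1 3 5 0 2 4 6]

Answer: 1 3 5 0 2 4 6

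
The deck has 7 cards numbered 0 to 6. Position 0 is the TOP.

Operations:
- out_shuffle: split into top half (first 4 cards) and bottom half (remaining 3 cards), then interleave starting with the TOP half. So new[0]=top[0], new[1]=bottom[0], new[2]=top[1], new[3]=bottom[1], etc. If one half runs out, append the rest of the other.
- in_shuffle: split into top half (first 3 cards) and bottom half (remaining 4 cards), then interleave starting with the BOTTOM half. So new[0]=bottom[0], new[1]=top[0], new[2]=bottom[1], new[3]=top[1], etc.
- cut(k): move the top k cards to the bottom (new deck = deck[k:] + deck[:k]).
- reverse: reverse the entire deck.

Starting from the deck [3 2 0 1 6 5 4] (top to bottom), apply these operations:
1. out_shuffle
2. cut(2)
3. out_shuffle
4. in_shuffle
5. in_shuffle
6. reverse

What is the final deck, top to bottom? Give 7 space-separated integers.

Answer: 4 0 5 2 6 3 1

Derivation:
After op 1 (out_shuffle): [3 6 2 5 0 4 1]
After op 2 (cut(2)): [2 5 0 4 1 3 6]
After op 3 (out_shuffle): [2 1 5 3 0 6 4]
After op 4 (in_shuffle): [3 2 0 1 6 5 4]
After op 5 (in_shuffle): [1 3 6 2 5 0 4]
After op 6 (reverse): [4 0 5 2 6 3 1]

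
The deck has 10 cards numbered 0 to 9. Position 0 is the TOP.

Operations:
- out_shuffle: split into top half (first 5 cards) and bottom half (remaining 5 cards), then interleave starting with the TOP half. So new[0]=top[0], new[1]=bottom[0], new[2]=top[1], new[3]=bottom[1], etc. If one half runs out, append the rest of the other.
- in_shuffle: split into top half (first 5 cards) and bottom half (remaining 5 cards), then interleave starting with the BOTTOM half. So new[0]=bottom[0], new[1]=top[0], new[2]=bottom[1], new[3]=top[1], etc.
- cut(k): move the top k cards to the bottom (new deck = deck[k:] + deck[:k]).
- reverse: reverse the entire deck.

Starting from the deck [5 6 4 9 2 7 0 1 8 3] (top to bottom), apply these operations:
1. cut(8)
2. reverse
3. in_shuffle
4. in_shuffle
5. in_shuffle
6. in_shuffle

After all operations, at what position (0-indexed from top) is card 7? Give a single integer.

Answer: 3

Derivation:
After op 1 (cut(8)): [8 3 5 6 4 9 2 7 0 1]
After op 2 (reverse): [1 0 7 2 9 4 6 5 3 8]
After op 3 (in_shuffle): [4 1 6 0 5 7 3 2 8 9]
After op 4 (in_shuffle): [7 4 3 1 2 6 8 0 9 5]
After op 5 (in_shuffle): [6 7 8 4 0 3 9 1 5 2]
After op 6 (in_shuffle): [3 6 9 7 1 8 5 4 2 0]
Card 7 is at position 3.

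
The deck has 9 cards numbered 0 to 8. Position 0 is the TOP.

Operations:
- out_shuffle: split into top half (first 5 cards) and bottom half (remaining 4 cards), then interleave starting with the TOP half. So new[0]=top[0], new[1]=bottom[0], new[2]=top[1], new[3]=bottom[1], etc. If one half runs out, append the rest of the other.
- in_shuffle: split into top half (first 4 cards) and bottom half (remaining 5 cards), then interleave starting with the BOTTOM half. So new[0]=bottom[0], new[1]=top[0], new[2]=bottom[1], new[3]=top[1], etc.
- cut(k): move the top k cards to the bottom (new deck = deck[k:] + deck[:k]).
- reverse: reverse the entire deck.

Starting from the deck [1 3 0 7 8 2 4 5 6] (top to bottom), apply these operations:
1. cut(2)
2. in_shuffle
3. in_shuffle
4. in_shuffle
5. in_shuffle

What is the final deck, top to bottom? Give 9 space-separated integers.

Answer: 2 1 8 6 7 5 0 4 3

Derivation:
After op 1 (cut(2)): [0 7 8 2 4 5 6 1 3]
After op 2 (in_shuffle): [4 0 5 7 6 8 1 2 3]
After op 3 (in_shuffle): [6 4 8 0 1 5 2 7 3]
After op 4 (in_shuffle): [1 6 5 4 2 8 7 0 3]
After op 5 (in_shuffle): [2 1 8 6 7 5 0 4 3]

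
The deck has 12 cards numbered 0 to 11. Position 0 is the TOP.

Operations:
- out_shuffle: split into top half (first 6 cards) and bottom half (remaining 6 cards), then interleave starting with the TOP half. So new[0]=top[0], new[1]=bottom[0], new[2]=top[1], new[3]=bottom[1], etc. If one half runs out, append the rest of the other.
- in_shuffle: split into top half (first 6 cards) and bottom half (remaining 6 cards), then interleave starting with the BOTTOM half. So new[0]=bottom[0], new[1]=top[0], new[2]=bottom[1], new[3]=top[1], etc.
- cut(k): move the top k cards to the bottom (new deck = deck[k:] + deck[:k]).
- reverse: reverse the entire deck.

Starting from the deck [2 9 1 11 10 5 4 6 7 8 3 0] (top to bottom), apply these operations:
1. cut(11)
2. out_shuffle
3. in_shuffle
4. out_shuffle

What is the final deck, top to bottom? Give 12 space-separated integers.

After op 1 (cut(11)): [0 2 9 1 11 10 5 4 6 7 8 3]
After op 2 (out_shuffle): [0 5 2 4 9 6 1 7 11 8 10 3]
After op 3 (in_shuffle): [1 0 7 5 11 2 8 4 10 9 3 6]
After op 4 (out_shuffle): [1 8 0 4 7 10 5 9 11 3 2 6]

Answer: 1 8 0 4 7 10 5 9 11 3 2 6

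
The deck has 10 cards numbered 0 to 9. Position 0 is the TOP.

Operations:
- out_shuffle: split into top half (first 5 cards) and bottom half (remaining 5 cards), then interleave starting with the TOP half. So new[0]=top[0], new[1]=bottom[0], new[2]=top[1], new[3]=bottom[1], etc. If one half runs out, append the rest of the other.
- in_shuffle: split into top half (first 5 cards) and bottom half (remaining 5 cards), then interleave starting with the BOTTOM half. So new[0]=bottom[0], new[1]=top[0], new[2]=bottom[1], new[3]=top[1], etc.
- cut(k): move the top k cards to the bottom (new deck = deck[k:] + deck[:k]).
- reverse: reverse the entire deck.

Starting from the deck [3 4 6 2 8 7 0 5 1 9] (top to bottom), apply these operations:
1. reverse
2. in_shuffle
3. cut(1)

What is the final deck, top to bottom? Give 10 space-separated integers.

Answer: 9 2 1 6 5 4 0 3 7 8

Derivation:
After op 1 (reverse): [9 1 5 0 7 8 2 6 4 3]
After op 2 (in_shuffle): [8 9 2 1 6 5 4 0 3 7]
After op 3 (cut(1)): [9 2 1 6 5 4 0 3 7 8]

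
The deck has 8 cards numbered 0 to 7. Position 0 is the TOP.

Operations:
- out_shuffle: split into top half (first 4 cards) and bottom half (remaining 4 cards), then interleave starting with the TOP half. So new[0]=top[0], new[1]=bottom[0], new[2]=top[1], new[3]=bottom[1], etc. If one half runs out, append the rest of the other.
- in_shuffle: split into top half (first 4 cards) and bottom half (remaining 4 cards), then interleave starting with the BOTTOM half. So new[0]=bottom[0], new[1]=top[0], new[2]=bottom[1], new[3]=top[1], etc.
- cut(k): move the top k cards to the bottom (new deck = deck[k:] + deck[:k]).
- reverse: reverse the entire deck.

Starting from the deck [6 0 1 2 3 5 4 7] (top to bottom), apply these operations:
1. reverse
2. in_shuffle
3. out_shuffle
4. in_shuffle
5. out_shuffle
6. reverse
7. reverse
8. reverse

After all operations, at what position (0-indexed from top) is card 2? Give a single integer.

After op 1 (reverse): [7 4 5 3 2 1 0 6]
After op 2 (in_shuffle): [2 7 1 4 0 5 6 3]
After op 3 (out_shuffle): [2 0 7 5 1 6 4 3]
After op 4 (in_shuffle): [1 2 6 0 4 7 3 5]
After op 5 (out_shuffle): [1 4 2 7 6 3 0 5]
After op 6 (reverse): [5 0 3 6 7 2 4 1]
After op 7 (reverse): [1 4 2 7 6 3 0 5]
After op 8 (reverse): [5 0 3 6 7 2 4 1]
Card 2 is at position 5.

Answer: 5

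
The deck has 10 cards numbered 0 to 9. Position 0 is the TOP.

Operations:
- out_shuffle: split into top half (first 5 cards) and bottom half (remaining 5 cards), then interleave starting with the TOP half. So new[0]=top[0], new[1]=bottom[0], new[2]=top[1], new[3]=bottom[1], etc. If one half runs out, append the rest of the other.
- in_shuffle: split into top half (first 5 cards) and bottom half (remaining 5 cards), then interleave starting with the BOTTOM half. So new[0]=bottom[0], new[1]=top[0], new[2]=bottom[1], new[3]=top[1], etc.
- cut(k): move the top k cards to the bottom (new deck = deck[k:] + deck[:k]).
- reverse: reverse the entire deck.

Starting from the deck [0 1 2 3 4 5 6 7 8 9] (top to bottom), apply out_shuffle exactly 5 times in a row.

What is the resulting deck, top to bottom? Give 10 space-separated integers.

Answer: 0 2 4 6 8 1 3 5 7 9

Derivation:
After op 1 (out_shuffle): [0 5 1 6 2 7 3 8 4 9]
After op 2 (out_shuffle): [0 7 5 3 1 8 6 4 2 9]
After op 3 (out_shuffle): [0 8 7 6 5 4 3 2 1 9]
After op 4 (out_shuffle): [0 4 8 3 7 2 6 1 5 9]
After op 5 (out_shuffle): [0 2 4 6 8 1 3 5 7 9]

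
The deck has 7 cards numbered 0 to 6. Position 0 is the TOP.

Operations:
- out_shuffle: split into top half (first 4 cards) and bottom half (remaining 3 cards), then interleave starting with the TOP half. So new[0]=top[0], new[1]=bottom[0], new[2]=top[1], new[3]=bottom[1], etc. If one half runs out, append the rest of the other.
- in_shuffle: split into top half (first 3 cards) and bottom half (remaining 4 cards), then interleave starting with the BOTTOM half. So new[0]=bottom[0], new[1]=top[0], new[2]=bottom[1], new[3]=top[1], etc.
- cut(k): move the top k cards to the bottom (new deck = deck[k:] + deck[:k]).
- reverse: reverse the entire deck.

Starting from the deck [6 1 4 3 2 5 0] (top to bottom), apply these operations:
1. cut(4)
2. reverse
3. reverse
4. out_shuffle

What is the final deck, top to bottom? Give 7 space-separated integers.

Answer: 2 1 5 4 0 3 6

Derivation:
After op 1 (cut(4)): [2 5 0 6 1 4 3]
After op 2 (reverse): [3 4 1 6 0 5 2]
After op 3 (reverse): [2 5 0 6 1 4 3]
After op 4 (out_shuffle): [2 1 5 4 0 3 6]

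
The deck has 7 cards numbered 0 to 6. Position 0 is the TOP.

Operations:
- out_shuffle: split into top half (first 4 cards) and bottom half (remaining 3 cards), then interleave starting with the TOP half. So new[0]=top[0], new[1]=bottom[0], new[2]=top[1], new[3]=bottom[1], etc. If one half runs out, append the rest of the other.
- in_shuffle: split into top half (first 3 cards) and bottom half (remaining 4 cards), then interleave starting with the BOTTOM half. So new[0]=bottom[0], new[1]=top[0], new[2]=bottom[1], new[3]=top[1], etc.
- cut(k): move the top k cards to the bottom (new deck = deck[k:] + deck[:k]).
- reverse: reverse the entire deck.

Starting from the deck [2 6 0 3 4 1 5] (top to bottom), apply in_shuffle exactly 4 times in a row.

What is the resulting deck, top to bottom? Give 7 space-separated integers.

Answer: 3 2 4 6 1 0 5

Derivation:
After op 1 (in_shuffle): [3 2 4 6 1 0 5]
After op 2 (in_shuffle): [6 3 1 2 0 4 5]
After op 3 (in_shuffle): [2 6 0 3 4 1 5]
After op 4 (in_shuffle): [3 2 4 6 1 0 5]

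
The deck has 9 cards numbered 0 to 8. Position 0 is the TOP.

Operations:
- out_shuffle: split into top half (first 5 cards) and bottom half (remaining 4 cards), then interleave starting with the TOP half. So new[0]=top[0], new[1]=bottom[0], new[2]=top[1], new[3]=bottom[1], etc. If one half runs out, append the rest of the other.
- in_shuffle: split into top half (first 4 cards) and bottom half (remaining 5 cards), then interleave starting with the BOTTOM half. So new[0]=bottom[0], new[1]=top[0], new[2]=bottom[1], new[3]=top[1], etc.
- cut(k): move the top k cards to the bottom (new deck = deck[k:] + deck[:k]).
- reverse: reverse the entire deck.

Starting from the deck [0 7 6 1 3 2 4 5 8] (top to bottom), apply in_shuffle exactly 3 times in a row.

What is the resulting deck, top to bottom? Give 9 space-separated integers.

After op 1 (in_shuffle): [3 0 2 7 4 6 5 1 8]
After op 2 (in_shuffle): [4 3 6 0 5 2 1 7 8]
After op 3 (in_shuffle): [5 4 2 3 1 6 7 0 8]

Answer: 5 4 2 3 1 6 7 0 8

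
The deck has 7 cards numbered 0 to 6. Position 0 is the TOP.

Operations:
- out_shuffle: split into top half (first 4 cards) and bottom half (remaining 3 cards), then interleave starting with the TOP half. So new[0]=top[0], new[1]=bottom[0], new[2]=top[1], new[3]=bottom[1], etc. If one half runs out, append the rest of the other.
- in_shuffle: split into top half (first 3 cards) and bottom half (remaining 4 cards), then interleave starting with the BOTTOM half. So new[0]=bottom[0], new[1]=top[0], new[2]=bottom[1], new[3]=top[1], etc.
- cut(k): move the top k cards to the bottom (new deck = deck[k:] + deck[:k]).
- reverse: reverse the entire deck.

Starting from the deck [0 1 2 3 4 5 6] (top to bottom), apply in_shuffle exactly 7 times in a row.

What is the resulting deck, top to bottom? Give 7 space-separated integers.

After op 1 (in_shuffle): [3 0 4 1 5 2 6]
After op 2 (in_shuffle): [1 3 5 0 2 4 6]
After op 3 (in_shuffle): [0 1 2 3 4 5 6]
After op 4 (in_shuffle): [3 0 4 1 5 2 6]
After op 5 (in_shuffle): [1 3 5 0 2 4 6]
After op 6 (in_shuffle): [0 1 2 3 4 5 6]
After op 7 (in_shuffle): [3 0 4 1 5 2 6]

Answer: 3 0 4 1 5 2 6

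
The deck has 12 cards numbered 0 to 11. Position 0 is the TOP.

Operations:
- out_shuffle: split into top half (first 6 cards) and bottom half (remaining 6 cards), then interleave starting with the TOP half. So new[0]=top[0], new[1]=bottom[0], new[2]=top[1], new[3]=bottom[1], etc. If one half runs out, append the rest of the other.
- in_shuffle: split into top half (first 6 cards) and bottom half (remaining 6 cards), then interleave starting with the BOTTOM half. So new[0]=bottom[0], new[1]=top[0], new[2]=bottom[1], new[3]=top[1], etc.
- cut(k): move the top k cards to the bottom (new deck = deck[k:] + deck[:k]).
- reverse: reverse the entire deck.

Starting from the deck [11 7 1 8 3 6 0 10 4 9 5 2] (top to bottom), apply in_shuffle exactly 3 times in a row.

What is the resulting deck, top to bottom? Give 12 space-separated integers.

Answer: 3 9 7 0 2 8 4 11 6 5 1 10

Derivation:
After op 1 (in_shuffle): [0 11 10 7 4 1 9 8 5 3 2 6]
After op 2 (in_shuffle): [9 0 8 11 5 10 3 7 2 4 6 1]
After op 3 (in_shuffle): [3 9 7 0 2 8 4 11 6 5 1 10]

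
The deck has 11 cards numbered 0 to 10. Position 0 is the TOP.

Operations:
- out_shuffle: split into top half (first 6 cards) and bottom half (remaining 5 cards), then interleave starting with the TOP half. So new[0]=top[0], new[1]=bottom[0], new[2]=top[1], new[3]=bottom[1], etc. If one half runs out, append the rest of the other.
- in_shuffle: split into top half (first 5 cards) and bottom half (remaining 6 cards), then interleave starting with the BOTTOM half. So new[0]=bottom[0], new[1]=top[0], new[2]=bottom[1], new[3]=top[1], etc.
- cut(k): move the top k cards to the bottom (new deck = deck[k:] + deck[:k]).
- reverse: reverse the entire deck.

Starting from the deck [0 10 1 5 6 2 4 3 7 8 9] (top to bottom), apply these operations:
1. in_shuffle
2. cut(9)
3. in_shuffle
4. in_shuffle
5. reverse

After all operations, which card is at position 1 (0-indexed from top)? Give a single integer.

Answer: 1

Derivation:
After op 1 (in_shuffle): [2 0 4 10 3 1 7 5 8 6 9]
After op 2 (cut(9)): [6 9 2 0 4 10 3 1 7 5 8]
After op 3 (in_shuffle): [10 6 3 9 1 2 7 0 5 4 8]
After op 4 (in_shuffle): [2 10 7 6 0 3 5 9 4 1 8]
After op 5 (reverse): [8 1 4 9 5 3 0 6 7 10 2]
Position 1: card 1.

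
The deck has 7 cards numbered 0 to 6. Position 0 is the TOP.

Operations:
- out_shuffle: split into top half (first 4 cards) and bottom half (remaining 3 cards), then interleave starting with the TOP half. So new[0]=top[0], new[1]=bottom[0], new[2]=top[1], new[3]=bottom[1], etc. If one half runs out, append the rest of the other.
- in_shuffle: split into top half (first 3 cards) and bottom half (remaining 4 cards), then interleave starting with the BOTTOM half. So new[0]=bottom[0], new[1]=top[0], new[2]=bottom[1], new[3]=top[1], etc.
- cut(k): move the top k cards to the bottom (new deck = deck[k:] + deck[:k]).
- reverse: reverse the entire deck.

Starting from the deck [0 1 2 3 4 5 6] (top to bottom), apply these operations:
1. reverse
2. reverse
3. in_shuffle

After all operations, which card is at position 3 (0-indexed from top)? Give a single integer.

After op 1 (reverse): [6 5 4 3 2 1 0]
After op 2 (reverse): [0 1 2 3 4 5 6]
After op 3 (in_shuffle): [3 0 4 1 5 2 6]
Position 3: card 1.

Answer: 1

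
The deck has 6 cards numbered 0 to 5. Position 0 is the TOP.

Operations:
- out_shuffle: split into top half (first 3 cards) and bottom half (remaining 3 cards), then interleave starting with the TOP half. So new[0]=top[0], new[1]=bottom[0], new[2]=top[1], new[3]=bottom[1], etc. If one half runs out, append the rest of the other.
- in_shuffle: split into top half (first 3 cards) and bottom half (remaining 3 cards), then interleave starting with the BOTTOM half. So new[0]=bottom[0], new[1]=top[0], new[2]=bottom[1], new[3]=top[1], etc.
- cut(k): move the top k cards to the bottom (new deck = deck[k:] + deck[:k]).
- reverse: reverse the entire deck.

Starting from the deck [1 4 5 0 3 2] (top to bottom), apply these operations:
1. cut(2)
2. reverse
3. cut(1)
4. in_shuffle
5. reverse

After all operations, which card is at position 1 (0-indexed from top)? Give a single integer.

Answer: 4

Derivation:
After op 1 (cut(2)): [5 0 3 2 1 4]
After op 2 (reverse): [4 1 2 3 0 5]
After op 3 (cut(1)): [1 2 3 0 5 4]
After op 4 (in_shuffle): [0 1 5 2 4 3]
After op 5 (reverse): [3 4 2 5 1 0]
Position 1: card 4.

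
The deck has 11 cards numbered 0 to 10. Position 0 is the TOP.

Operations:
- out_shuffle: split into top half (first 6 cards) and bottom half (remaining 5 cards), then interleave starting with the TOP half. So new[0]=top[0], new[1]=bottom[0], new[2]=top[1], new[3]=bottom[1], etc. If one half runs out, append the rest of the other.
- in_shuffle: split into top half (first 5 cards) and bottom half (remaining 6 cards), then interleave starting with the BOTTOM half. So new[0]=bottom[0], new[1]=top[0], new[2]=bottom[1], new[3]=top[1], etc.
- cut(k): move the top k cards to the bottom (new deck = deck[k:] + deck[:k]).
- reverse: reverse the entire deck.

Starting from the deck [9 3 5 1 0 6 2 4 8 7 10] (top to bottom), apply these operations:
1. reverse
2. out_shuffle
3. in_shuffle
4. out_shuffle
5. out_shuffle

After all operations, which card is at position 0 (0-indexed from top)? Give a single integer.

After op 1 (reverse): [10 7 8 4 2 6 0 1 5 3 9]
After op 2 (out_shuffle): [10 0 7 1 8 5 4 3 2 9 6]
After op 3 (in_shuffle): [5 10 4 0 3 7 2 1 9 8 6]
After op 4 (out_shuffle): [5 2 10 1 4 9 0 8 3 6 7]
After op 5 (out_shuffle): [5 0 2 8 10 3 1 6 4 7 9]
Position 0: card 5.

Answer: 5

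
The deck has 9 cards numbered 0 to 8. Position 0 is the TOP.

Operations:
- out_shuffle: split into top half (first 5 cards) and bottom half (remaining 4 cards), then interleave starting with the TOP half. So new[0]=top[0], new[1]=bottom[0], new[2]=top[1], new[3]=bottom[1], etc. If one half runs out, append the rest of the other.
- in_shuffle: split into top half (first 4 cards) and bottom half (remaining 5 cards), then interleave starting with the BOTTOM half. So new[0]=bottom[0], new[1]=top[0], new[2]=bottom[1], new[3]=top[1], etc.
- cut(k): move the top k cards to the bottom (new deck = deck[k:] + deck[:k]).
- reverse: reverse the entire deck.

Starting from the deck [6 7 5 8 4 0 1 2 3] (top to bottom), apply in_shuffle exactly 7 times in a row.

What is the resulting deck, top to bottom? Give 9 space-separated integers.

After op 1 (in_shuffle): [4 6 0 7 1 5 2 8 3]
After op 2 (in_shuffle): [1 4 5 6 2 0 8 7 3]
After op 3 (in_shuffle): [2 1 0 4 8 5 7 6 3]
After op 4 (in_shuffle): [8 2 5 1 7 0 6 4 3]
After op 5 (in_shuffle): [7 8 0 2 6 5 4 1 3]
After op 6 (in_shuffle): [6 7 5 8 4 0 1 2 3]
After op 7 (in_shuffle): [4 6 0 7 1 5 2 8 3]

Answer: 4 6 0 7 1 5 2 8 3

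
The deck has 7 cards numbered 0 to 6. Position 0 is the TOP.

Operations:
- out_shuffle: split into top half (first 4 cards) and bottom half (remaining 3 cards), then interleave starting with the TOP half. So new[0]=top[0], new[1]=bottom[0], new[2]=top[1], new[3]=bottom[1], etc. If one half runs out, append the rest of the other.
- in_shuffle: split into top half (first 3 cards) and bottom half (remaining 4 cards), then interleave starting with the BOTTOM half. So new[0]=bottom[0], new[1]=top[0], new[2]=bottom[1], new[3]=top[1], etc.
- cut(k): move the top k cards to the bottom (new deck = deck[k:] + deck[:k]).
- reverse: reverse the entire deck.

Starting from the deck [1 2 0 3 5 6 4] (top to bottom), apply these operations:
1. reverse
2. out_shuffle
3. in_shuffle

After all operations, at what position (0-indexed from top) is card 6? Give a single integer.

After op 1 (reverse): [4 6 5 3 0 2 1]
After op 2 (out_shuffle): [4 0 6 2 5 1 3]
After op 3 (in_shuffle): [2 4 5 0 1 6 3]
Card 6 is at position 5.

Answer: 5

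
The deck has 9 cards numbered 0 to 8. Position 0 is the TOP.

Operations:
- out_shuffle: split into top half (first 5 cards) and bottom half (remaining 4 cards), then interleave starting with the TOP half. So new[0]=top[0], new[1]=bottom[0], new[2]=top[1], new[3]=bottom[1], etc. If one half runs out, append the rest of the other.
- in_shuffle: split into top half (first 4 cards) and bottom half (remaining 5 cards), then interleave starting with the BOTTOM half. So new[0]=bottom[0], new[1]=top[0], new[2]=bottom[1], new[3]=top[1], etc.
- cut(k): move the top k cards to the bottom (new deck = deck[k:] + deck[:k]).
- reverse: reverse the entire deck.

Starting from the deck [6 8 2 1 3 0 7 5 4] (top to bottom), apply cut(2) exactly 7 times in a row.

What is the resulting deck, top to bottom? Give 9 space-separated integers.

After op 1 (cut(2)): [2 1 3 0 7 5 4 6 8]
After op 2 (cut(2)): [3 0 7 5 4 6 8 2 1]
After op 3 (cut(2)): [7 5 4 6 8 2 1 3 0]
After op 4 (cut(2)): [4 6 8 2 1 3 0 7 5]
After op 5 (cut(2)): [8 2 1 3 0 7 5 4 6]
After op 6 (cut(2)): [1 3 0 7 5 4 6 8 2]
After op 7 (cut(2)): [0 7 5 4 6 8 2 1 3]

Answer: 0 7 5 4 6 8 2 1 3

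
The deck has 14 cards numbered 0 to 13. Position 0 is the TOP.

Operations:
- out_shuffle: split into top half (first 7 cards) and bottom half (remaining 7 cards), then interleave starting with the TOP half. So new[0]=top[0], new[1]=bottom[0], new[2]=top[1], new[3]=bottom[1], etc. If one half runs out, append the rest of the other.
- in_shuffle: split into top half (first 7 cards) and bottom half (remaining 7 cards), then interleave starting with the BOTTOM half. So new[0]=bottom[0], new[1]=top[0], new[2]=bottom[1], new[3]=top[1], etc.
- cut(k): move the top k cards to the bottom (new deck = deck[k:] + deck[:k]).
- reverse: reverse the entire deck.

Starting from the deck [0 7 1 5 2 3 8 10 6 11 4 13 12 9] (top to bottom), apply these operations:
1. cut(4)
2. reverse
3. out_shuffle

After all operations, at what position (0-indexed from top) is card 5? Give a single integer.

After op 1 (cut(4)): [2 3 8 10 6 11 4 13 12 9 0 7 1 5]
After op 2 (reverse): [5 1 7 0 9 12 13 4 11 6 10 8 3 2]
After op 3 (out_shuffle): [5 4 1 11 7 6 0 10 9 8 12 3 13 2]
Card 5 is at position 0.

Answer: 0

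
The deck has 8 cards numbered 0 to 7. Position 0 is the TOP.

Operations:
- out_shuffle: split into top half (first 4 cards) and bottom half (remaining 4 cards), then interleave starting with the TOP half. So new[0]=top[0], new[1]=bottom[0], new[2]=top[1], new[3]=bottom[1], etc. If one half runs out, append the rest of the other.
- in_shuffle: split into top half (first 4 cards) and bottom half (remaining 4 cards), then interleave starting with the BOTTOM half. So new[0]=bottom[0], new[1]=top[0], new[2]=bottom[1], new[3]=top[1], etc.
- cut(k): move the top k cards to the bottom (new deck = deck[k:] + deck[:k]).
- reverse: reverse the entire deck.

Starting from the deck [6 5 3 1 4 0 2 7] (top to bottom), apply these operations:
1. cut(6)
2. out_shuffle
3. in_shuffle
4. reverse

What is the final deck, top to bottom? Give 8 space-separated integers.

Answer: 1 0 7 5 3 4 2 6

Derivation:
After op 1 (cut(6)): [2 7 6 5 3 1 4 0]
After op 2 (out_shuffle): [2 3 7 1 6 4 5 0]
After op 3 (in_shuffle): [6 2 4 3 5 7 0 1]
After op 4 (reverse): [1 0 7 5 3 4 2 6]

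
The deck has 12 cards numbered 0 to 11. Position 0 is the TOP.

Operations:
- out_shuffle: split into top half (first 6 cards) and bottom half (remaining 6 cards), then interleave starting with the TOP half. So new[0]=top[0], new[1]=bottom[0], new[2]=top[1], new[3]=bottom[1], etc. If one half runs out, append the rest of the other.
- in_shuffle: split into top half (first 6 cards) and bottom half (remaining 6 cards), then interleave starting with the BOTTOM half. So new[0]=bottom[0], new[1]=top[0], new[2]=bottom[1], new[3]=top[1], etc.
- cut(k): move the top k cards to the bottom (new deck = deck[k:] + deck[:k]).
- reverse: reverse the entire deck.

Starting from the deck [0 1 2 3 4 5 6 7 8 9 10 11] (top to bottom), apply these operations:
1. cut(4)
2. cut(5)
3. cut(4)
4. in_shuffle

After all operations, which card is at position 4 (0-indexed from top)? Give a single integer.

Answer: 9

Derivation:
After op 1 (cut(4)): [4 5 6 7 8 9 10 11 0 1 2 3]
After op 2 (cut(5)): [9 10 11 0 1 2 3 4 5 6 7 8]
After op 3 (cut(4)): [1 2 3 4 5 6 7 8 9 10 11 0]
After op 4 (in_shuffle): [7 1 8 2 9 3 10 4 11 5 0 6]
Position 4: card 9.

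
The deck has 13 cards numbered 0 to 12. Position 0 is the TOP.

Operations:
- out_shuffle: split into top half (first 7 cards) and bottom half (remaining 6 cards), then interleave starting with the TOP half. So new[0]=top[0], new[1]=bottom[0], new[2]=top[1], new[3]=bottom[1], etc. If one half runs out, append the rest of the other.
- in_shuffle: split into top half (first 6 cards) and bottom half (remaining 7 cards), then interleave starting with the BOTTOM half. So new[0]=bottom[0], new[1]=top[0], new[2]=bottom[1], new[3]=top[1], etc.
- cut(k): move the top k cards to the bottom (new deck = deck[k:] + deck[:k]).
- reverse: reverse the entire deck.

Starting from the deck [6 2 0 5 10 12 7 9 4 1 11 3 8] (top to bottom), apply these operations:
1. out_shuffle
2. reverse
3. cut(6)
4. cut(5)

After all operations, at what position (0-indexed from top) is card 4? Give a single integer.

After op 1 (out_shuffle): [6 9 2 4 0 1 5 11 10 3 12 8 7]
After op 2 (reverse): [7 8 12 3 10 11 5 1 0 4 2 9 6]
After op 3 (cut(6)): [5 1 0 4 2 9 6 7 8 12 3 10 11]
After op 4 (cut(5)): [9 6 7 8 12 3 10 11 5 1 0 4 2]
Card 4 is at position 11.

Answer: 11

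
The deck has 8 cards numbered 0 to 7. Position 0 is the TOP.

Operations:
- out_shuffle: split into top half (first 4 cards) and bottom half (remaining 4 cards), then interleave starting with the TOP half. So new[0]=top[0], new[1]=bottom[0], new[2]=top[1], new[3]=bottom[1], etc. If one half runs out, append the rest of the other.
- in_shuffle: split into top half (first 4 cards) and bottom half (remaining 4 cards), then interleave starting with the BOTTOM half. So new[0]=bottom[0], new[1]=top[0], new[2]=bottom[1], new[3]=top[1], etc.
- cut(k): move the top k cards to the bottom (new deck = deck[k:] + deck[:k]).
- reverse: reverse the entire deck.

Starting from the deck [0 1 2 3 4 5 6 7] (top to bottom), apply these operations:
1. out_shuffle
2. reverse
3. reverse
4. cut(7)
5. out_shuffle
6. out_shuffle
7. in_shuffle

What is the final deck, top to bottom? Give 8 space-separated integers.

Answer: 0 7 1 4 2 5 3 6

Derivation:
After op 1 (out_shuffle): [0 4 1 5 2 6 3 7]
After op 2 (reverse): [7 3 6 2 5 1 4 0]
After op 3 (reverse): [0 4 1 5 2 6 3 7]
After op 4 (cut(7)): [7 0 4 1 5 2 6 3]
After op 5 (out_shuffle): [7 5 0 2 4 6 1 3]
After op 6 (out_shuffle): [7 4 5 6 0 1 2 3]
After op 7 (in_shuffle): [0 7 1 4 2 5 3 6]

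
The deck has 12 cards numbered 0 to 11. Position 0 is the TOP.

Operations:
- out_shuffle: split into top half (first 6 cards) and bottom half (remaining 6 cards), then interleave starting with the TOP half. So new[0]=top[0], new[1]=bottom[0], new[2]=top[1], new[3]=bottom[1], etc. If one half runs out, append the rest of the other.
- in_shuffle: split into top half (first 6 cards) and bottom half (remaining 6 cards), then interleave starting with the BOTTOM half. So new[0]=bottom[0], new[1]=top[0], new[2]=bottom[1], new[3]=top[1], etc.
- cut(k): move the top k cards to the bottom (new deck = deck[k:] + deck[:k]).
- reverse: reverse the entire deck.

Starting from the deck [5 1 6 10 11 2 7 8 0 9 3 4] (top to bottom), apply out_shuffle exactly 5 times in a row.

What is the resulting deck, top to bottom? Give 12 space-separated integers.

After op 1 (out_shuffle): [5 7 1 8 6 0 10 9 11 3 2 4]
After op 2 (out_shuffle): [5 10 7 9 1 11 8 3 6 2 0 4]
After op 3 (out_shuffle): [5 8 10 3 7 6 9 2 1 0 11 4]
After op 4 (out_shuffle): [5 9 8 2 10 1 3 0 7 11 6 4]
After op 5 (out_shuffle): [5 3 9 0 8 7 2 11 10 6 1 4]

Answer: 5 3 9 0 8 7 2 11 10 6 1 4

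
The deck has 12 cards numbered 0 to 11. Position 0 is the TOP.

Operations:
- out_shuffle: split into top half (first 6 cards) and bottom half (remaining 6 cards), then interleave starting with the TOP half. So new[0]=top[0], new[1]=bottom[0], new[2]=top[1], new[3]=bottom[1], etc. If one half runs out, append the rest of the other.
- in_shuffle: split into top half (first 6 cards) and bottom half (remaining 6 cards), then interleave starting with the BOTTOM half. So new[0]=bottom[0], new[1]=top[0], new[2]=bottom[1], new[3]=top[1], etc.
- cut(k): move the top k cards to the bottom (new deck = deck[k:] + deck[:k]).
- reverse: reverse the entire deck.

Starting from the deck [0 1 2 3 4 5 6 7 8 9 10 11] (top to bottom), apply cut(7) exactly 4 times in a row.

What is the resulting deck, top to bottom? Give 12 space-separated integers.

Answer: 4 5 6 7 8 9 10 11 0 1 2 3

Derivation:
After op 1 (cut(7)): [7 8 9 10 11 0 1 2 3 4 5 6]
After op 2 (cut(7)): [2 3 4 5 6 7 8 9 10 11 0 1]
After op 3 (cut(7)): [9 10 11 0 1 2 3 4 5 6 7 8]
After op 4 (cut(7)): [4 5 6 7 8 9 10 11 0 1 2 3]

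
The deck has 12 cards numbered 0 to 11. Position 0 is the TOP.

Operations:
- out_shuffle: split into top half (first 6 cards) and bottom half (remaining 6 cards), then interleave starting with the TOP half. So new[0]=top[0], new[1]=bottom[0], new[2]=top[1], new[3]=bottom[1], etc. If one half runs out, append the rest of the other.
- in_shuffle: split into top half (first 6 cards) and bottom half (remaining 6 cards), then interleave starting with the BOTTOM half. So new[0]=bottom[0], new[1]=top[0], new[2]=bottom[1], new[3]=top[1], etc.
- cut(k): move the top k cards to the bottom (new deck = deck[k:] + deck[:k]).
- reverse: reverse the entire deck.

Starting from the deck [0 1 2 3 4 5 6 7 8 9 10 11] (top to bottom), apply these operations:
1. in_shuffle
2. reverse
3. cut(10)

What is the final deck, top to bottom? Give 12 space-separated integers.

After op 1 (in_shuffle): [6 0 7 1 8 2 9 3 10 4 11 5]
After op 2 (reverse): [5 11 4 10 3 9 2 8 1 7 0 6]
After op 3 (cut(10)): [0 6 5 11 4 10 3 9 2 8 1 7]

Answer: 0 6 5 11 4 10 3 9 2 8 1 7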